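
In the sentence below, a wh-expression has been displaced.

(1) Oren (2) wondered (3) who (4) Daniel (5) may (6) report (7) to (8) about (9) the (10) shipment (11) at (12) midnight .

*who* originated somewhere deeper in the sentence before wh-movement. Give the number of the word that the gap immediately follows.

Before movement: Daniel may report to who about the shipment at midnight.
'who' is the object of the preposition 'to'. Fronting leaves a gap immediately after 'to':
Oren wondered who Daniel may report to ___ about the shipment at midnight.
'to' is word 7.

7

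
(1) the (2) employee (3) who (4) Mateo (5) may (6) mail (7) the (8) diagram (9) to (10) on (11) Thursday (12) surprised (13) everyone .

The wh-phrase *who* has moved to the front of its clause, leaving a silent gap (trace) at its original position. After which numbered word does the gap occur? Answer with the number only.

9

'who' functions as the object of the preposition 'to' (recipient of 'mail'). It moves to the left edge, and the trace sits right after 'to':
The employee who Mateo may mail the diagram to ___ on Thursday surprised everyone.
'to' is word 9.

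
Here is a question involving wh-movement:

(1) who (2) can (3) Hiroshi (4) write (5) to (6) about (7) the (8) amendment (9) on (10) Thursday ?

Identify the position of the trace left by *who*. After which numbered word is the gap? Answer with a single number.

5

Underlying clause: Hiroshi can write to who about the amendment on Thursday.
The filler 'who' is interpreted as the object of the preposition 'to'. It moves to the left edge, and the trace sits right after 'to':
Who can Hiroshi write to ___ about the amendment on Thursday?
'to' is word 5.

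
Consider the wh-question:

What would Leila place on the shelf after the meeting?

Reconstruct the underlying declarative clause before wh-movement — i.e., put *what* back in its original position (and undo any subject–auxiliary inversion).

The filler 'what' is interpreted as the direct object of 'place'. Wh-movement fronts it, leaving a gap right after 'place':
What would Leila place ___ on the shelf after the meeting?

Leila would place what on the shelf after the meeting.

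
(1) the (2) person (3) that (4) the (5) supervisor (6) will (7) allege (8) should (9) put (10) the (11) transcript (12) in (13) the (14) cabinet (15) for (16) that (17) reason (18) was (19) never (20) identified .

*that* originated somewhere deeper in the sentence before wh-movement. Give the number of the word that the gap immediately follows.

7

'that' functions as the subject of the clause embedded under 'allege'. Wh-movement fronts it, leaving a gap right after 'allege':
The person that the supervisor will allege ___ should put the transcript in the cabinet for that reason was never identified.
'allege' is word 7.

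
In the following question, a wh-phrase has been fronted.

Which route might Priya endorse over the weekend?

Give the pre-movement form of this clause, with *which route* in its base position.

'which route' is the direct object of 'endorse'. Fronting leaves a gap immediately after 'endorse':
Which route might Priya endorse ___ over the weekend?

Priya might endorse which route over the weekend.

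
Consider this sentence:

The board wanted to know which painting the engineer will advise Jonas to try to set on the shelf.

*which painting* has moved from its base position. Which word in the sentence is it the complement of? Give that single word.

Before movement: The engineer will advise Jonas to try to set which painting on the shelf.
'which painting' functions as the direct object of 'set'. Fronting leaves a gap immediately after 'set':
The board wanted to know which painting the engineer will advise Jonas to try to set ___ on the shelf.

set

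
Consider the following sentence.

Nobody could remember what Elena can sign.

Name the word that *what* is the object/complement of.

sign

In situ: Elena can sign what.
'what' functions as the direct object of 'sign'. It moves to the left edge, and the trace sits right after 'sign':
Nobody could remember what Elena can sign ___.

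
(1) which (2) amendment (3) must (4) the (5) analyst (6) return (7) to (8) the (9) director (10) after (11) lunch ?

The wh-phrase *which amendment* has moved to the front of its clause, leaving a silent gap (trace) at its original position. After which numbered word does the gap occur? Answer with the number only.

6

Pre-movement form: The analyst must return which amendment to the director after lunch.
'which amendment' is the direct object of 'return'. It moves to the left edge, and the trace sits right after 'return':
Which amendment must the analyst return ___ to the director after lunch?
'return' is word 6.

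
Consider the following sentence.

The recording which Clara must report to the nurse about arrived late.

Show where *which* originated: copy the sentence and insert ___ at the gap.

'which' is the object of the preposition 'about'. The gap is right after 'about'.

The recording which Clara must report to the nurse about ___ arrived late.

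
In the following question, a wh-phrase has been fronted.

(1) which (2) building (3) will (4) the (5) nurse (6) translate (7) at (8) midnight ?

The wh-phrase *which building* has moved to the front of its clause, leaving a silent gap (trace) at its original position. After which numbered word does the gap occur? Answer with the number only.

6

In situ: The nurse will translate which building at midnight.
'which building' is the direct object of 'translate'. It moves to the left edge, and the trace sits right after 'translate':
Which building will the nurse translate ___ at midnight?
'translate' is word 6.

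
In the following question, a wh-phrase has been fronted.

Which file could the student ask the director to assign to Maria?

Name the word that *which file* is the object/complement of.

assign

Before movement: The student could ask the director to assign which file to Maria.
The filler 'which file' is interpreted as the direct object of 'assign'. Wh-movement fronts it, leaving a gap right after 'assign':
Which file could the student ask the director to assign ___ to Maria?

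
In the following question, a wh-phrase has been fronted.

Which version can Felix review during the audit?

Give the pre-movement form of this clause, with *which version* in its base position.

Felix can review which version during the audit.

'which version' is the direct object of 'review'. It moves to the left edge, and the trace sits right after 'review':
Which version can Felix review ___ during the audit?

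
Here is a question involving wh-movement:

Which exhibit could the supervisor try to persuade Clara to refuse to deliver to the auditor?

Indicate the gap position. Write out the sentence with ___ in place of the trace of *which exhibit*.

In situ: The supervisor could try to persuade Clara to refuse to deliver which exhibit to the auditor.
'which exhibit' is the direct object of 'deliver'. The gap is right after 'deliver'.

Which exhibit could the supervisor try to persuade Clara to refuse to deliver ___ to the auditor?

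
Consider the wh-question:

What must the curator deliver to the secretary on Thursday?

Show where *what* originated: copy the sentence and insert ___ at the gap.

What must the curator deliver ___ to the secretary on Thursday?

Before movement: The curator must deliver what to the secretary on Thursday.
'what' is the direct object of 'deliver'. The gap is right after 'deliver'.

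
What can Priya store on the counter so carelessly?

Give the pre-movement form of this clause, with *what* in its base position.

The filler 'what' is interpreted as the direct object of 'store'. It moves to the left edge, and the trace sits right after 'store':
What can Priya store ___ on the counter so carelessly?

Priya can store what on the counter so carelessly.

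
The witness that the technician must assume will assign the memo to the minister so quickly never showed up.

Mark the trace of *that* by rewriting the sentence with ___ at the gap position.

'that' functions as the subject of the clause embedded under 'assume'. The gap is right after 'assume'.

The witness that the technician must assume ___ will assign the memo to the minister so quickly never showed up.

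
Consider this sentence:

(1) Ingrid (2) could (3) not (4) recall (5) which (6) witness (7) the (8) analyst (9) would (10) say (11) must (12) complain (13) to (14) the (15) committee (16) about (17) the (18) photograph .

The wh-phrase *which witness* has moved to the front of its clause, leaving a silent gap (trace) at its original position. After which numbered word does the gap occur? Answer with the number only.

10

Underlying clause: The analyst would say which witness must complain to the committee about the photograph.
The filler 'which witness' is interpreted as the subject of the clause embedded under 'say'. Wh-movement fronts it, leaving a gap right after 'say':
Ingrid could not recall which witness the analyst would say ___ must complain to the committee about the photograph.
'say' is word 10.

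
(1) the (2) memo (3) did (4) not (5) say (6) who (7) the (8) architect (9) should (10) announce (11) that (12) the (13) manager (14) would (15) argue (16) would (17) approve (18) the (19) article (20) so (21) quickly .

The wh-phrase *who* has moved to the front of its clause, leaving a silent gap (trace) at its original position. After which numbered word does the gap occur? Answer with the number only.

15

Before movement: The architect should announce that the manager would argue who would approve the article so quickly.
'who' functions as the subject of the clause embedded under 'argue'. Fronting leaves a gap immediately after 'argue':
The memo did not say who the architect should announce that the manager would argue ___ would approve the article so quickly.
'argue' is word 15.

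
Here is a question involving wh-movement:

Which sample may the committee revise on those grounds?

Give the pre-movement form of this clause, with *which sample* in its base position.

The committee may revise which sample on those grounds.

'which sample' functions as the direct object of 'revise'. It moves to the left edge, and the trace sits right after 'revise':
Which sample may the committee revise ___ on those grounds?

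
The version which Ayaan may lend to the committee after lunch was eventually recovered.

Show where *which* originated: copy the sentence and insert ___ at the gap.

The filler 'which' is interpreted as the direct object of 'lend'. The gap is right after 'lend'.

The version which Ayaan may lend ___ to the committee after lunch was eventually recovered.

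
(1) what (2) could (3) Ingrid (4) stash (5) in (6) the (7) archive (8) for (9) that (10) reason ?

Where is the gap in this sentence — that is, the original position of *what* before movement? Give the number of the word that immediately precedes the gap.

4

Underlying clause: Ingrid could stash what in the archive for that reason.
'what' is the direct object of 'stash'. It moves to the left edge, and the trace sits right after 'stash':
What could Ingrid stash ___ in the archive for that reason?
'stash' is word 4.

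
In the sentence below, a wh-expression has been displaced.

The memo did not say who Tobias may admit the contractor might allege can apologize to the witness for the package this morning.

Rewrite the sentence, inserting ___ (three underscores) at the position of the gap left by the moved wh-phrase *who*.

Pre-movement form: Tobias may admit the contractor might allege who can apologize to the witness for the package this morning.
'who' functions as the subject of the clause embedded under 'allege'. The gap is right after 'allege'.

The memo did not say who Tobias may admit the contractor might allege ___ can apologize to the witness for the package this morning.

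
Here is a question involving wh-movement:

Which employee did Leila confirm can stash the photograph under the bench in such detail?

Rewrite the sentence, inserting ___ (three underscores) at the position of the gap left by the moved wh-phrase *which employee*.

Pre-movement form: Leila did confirm which employee can stash the photograph under the bench in such detail.
The filler 'which employee' is interpreted as the subject of the clause embedded under 'confirm'. The gap is right after 'confirm'.

Which employee did Leila confirm ___ can stash the photograph under the bench in such detail?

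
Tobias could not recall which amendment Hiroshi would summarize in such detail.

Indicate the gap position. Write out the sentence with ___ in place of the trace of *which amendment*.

Tobias could not recall which amendment Hiroshi would summarize ___ in such detail.

Underlying clause: Hiroshi would summarize which amendment in such detail.
The filler 'which amendment' is interpreted as the direct object of 'summarize'. The gap is right after 'summarize'.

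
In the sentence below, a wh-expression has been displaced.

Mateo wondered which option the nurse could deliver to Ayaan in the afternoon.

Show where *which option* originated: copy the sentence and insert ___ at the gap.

Mateo wondered which option the nurse could deliver ___ to Ayaan in the afternoon.

Pre-movement form: The nurse could deliver which option to Ayaan in the afternoon.
'which option' is the direct object of 'deliver'. The gap is right after 'deliver'.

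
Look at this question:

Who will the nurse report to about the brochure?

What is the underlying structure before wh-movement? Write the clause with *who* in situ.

'who' is the object of the preposition 'to'. It moves to the left edge, and the trace sits right after 'to':
Who will the nurse report to ___ about the brochure?

The nurse will report to who about the brochure.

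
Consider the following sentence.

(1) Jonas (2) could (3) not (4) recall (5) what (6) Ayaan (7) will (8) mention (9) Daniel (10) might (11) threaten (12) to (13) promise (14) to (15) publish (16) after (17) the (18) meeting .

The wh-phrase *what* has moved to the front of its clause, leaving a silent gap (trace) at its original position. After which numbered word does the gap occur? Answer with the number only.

15

Pre-movement form: Ayaan will mention Daniel might threaten to promise to publish what after the meeting.
'what' is the direct object of 'publish'. Wh-movement fronts it, leaving a gap right after 'publish':
Jonas could not recall what Ayaan will mention Daniel might threaten to promise to publish ___ after the meeting.
'publish' is word 15.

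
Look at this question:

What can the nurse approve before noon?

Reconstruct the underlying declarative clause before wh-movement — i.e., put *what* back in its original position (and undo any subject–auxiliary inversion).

The filler 'what' is interpreted as the direct object of 'approve'. Fronting leaves a gap immediately after 'approve':
What can the nurse approve ___ before noon?

The nurse can approve what before noon.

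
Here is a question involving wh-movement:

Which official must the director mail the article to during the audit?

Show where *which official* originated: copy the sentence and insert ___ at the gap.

Underlying clause: The director must mail the article to which official during the audit.
The filler 'which official' is interpreted as the object of the preposition 'to' (recipient of 'mail'). The gap is right after 'to'.

Which official must the director mail the article to ___ during the audit?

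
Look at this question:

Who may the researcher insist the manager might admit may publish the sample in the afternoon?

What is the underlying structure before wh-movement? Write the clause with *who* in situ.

The filler 'who' is interpreted as the subject of the clause embedded under 'admit'. Wh-movement fronts it, leaving a gap right after 'admit':
Who may the researcher insist the manager might admit ___ may publish the sample in the afternoon?

The researcher may insist the manager might admit who may publish the sample in the afternoon.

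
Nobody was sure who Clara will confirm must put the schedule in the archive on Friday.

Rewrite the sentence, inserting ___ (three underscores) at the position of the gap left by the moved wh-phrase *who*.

Pre-movement form: Clara will confirm who must put the schedule in the archive on Friday.
The filler 'who' is interpreted as the subject of the clause embedded under 'confirm'. The gap is right after 'confirm'.

Nobody was sure who Clara will confirm ___ must put the schedule in the archive on Friday.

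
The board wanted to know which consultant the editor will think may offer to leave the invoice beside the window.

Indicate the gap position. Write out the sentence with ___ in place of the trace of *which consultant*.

Before movement: The editor will think which consultant may offer to leave the invoice beside the window.
The filler 'which consultant' is interpreted as the subject of the clause embedded under 'think'. The gap is right after 'think'.

The board wanted to know which consultant the editor will think ___ may offer to leave the invoice beside the window.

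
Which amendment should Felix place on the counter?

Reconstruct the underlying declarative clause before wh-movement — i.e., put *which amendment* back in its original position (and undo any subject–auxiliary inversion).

'which amendment' functions as the direct object of 'place'. It moves to the left edge, and the trace sits right after 'place':
Which amendment should Felix place ___ on the counter?

Felix should place which amendment on the counter.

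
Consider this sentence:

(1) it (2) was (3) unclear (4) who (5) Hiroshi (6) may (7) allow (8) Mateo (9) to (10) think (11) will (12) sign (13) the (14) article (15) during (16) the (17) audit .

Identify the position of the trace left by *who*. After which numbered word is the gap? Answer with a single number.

10

Before movement: Hiroshi may allow Mateo to think who will sign the article during the audit.
'who' is the subject of the clause embedded under 'think'. Wh-movement fronts it, leaving a gap right after 'think':
It was unclear who Hiroshi may allow Mateo to think ___ will sign the article during the audit.
'think' is word 10.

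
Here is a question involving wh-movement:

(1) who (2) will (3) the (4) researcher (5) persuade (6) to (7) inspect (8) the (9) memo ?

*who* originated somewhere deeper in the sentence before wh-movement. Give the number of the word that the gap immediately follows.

In situ: The researcher will persuade who to inspect the memo.
The filler 'who' is interpreted as the direct object of 'persuade'. Wh-movement fronts it, leaving a gap right after 'persuade':
Who will the researcher persuade ___ to inspect the memo?
'persuade' is word 5.

5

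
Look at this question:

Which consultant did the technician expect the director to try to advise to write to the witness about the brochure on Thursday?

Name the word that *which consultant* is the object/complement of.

In situ: The technician did expect the director to try to advise which consultant to write to the witness about the brochure on Thursday.
The filler 'which consultant' is interpreted as the direct object of 'advise'. Wh-movement fronts it, leaving a gap right after 'advise':
Which consultant did the technician expect the director to try to advise ___ to write to the witness about the brochure on Thursday?

advise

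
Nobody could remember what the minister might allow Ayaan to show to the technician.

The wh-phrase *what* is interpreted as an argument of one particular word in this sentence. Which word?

Underlying clause: The minister might allow Ayaan to show what to the technician.
'what' functions as the direct object of 'show'. Wh-movement fronts it, leaving a gap right after 'show':
Nobody could remember what the minister might allow Ayaan to show ___ to the technician.

show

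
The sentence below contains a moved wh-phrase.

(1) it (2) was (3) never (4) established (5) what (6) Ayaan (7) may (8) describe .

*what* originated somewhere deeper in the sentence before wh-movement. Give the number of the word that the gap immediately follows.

In situ: Ayaan may describe what.
The filler 'what' is interpreted as the direct object of 'describe'. It moves to the left edge, and the trace sits right after 'describe':
It was never established what Ayaan may describe ___.
'describe' is word 8.

8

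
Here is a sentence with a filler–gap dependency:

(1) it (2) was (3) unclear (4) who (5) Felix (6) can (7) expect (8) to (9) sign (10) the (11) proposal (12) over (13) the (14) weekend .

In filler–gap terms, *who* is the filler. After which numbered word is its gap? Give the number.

7

In situ: Felix can expect who to sign the proposal over the weekend.
The filler 'who' is interpreted as the direct object of 'expect'. It moves to the left edge, and the trace sits right after 'expect':
It was unclear who Felix can expect ___ to sign the proposal over the weekend.
'expect' is word 7.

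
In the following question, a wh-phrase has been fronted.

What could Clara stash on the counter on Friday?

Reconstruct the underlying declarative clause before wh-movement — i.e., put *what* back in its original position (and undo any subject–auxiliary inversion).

'what' is the direct object of 'stash'. Wh-movement fronts it, leaving a gap right after 'stash':
What could Clara stash ___ on the counter on Friday?

Clara could stash what on the counter on Friday.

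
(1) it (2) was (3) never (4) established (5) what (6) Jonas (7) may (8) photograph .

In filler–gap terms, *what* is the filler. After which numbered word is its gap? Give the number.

8

Pre-movement form: Jonas may photograph what.
'what' is the direct object of 'photograph'. It moves to the left edge, and the trace sits right after 'photograph':
It was never established what Jonas may photograph ___.
'photograph' is word 8.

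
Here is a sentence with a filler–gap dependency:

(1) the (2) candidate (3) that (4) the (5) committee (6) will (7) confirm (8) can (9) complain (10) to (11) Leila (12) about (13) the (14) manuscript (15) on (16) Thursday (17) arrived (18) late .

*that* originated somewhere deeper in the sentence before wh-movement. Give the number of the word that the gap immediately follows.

'that' is the subject of the clause embedded under 'confirm'. Wh-movement fronts it, leaving a gap right after 'confirm':
The candidate that the committee will confirm ___ can complain to Leila about the manuscript on Thursday arrived late.
'confirm' is word 7.

7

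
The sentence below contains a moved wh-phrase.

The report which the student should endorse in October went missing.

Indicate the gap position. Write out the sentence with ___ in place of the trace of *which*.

The report which the student should endorse ___ in October went missing.

The filler 'which' is interpreted as the direct object of 'endorse'. The gap is right after 'endorse'.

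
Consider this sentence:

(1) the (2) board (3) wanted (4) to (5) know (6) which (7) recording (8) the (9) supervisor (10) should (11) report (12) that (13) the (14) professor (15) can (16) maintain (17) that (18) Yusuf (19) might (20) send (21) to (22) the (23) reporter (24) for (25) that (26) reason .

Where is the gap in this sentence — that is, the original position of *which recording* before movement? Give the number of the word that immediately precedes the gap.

20

Before movement: The supervisor should report that the professor can maintain that Yusuf might send which recording to the reporter for that reason.
The filler 'which recording' is interpreted as the direct object of 'send'. Fronting leaves a gap immediately after 'send':
The board wanted to know which recording the supervisor should report that the professor can maintain that Yusuf might send ___ to the reporter for that reason.
'send' is word 20.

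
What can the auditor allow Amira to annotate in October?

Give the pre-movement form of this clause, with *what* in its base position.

The auditor can allow Amira to annotate what in October.

'what' functions as the direct object of 'annotate'. Wh-movement fronts it, leaving a gap right after 'annotate':
What can the auditor allow Amira to annotate ___ in October?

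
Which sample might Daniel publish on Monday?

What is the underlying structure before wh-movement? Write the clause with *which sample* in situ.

Daniel might publish which sample on Monday.

'which sample' functions as the direct object of 'publish'. Wh-movement fronts it, leaving a gap right after 'publish':
Which sample might Daniel publish ___ on Monday?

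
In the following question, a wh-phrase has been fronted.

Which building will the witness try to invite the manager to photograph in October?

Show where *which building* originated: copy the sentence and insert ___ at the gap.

Before movement: The witness will try to invite the manager to photograph which building in October.
'which building' is the direct object of 'photograph'. The gap is right after 'photograph'.

Which building will the witness try to invite the manager to photograph ___ in October?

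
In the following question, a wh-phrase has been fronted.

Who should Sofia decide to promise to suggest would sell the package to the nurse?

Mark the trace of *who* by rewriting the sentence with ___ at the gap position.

In situ: Sofia should decide to promise to suggest who would sell the package to the nurse.
The filler 'who' is interpreted as the subject of the clause embedded under 'suggest'. The gap is right after 'suggest'.

Who should Sofia decide to promise to suggest ___ would sell the package to the nurse?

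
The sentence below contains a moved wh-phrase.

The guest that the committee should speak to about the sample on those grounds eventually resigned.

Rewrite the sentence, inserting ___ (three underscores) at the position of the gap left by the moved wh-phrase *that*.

'that' functions as the object of the preposition 'to'. The gap is right after 'to'.

The guest that the committee should speak to ___ about the sample on those grounds eventually resigned.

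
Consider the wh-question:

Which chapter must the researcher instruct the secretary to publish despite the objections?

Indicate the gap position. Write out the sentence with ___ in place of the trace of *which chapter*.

Which chapter must the researcher instruct the secretary to publish ___ despite the objections?

In situ: The researcher must instruct the secretary to publish which chapter despite the objections.
The filler 'which chapter' is interpreted as the direct object of 'publish'. The gap is right after 'publish'.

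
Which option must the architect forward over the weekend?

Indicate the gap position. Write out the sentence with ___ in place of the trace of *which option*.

Which option must the architect forward ___ over the weekend?

Before movement: The architect must forward which option over the weekend.
'which option' functions as the direct object of 'forward'. The gap is right after 'forward'.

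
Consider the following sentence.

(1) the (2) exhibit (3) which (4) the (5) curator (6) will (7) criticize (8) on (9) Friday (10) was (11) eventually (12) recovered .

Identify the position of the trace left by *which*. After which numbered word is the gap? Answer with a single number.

'which' is the direct object of 'criticize'. It moves to the left edge, and the trace sits right after 'criticize':
The exhibit which the curator will criticize ___ on Friday was eventually recovered.
'criticize' is word 7.

7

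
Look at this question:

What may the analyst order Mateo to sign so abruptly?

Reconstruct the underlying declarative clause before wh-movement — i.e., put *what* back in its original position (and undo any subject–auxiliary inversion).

The analyst may order Mateo to sign what so abruptly.

The filler 'what' is interpreted as the direct object of 'sign'. It moves to the left edge, and the trace sits right after 'sign':
What may the analyst order Mateo to sign ___ so abruptly?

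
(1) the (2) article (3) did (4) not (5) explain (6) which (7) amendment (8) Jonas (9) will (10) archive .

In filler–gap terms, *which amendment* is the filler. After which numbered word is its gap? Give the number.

10

Pre-movement form: Jonas will archive which amendment.
'which amendment' functions as the direct object of 'archive'. Wh-movement fronts it, leaving a gap right after 'archive':
The article did not explain which amendment Jonas will archive ___.
'archive' is word 10.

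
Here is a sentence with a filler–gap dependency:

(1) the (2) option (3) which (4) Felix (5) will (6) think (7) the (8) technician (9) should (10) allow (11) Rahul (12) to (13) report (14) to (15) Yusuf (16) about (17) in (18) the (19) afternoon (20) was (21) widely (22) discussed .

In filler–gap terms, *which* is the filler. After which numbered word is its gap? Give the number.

'which' is the object of the preposition 'about'. Wh-movement fronts it, leaving a gap right after 'about':
The option which Felix will think the technician should allow Rahul to report to Yusuf about ___ in the afternoon was widely discussed.
'about' is word 16.

16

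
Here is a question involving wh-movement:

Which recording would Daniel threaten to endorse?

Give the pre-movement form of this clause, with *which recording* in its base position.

'which recording' is the direct object of 'endorse'. It moves to the left edge, and the trace sits right after 'endorse':
Which recording would Daniel threaten to endorse ___?

Daniel would threaten to endorse which recording.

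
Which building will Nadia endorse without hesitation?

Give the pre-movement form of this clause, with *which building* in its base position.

'which building' is the direct object of 'endorse'. Fronting leaves a gap immediately after 'endorse':
Which building will Nadia endorse ___ without hesitation?

Nadia will endorse which building without hesitation.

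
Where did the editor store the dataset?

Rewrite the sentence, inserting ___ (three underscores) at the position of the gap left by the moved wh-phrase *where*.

Before movement: The editor did store the dataset where.
'where' is the locative complement of 'store'. The gap is right after 'dataset'.

Where did the editor store the dataset ___?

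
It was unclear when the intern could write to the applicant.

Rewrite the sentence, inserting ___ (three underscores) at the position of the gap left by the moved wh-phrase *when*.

In situ: The intern could write to the applicant when.
'when' is the temporal adjunct. The gap is right after 'applicant'.

It was unclear when the intern could write to the applicant ___.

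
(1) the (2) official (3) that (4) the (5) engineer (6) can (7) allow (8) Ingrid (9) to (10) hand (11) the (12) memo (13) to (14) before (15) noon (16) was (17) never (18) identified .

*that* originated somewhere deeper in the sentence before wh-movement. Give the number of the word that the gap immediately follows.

13

'that' functions as the object of the preposition 'to' (recipient of 'hand'). It moves to the left edge, and the trace sits right after 'to':
The official that the engineer can allow Ingrid to hand the memo to ___ before noon was never identified.
'to' is word 13.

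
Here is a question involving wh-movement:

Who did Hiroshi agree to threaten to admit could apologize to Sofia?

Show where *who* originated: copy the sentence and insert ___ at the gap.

Who did Hiroshi agree to threaten to admit ___ could apologize to Sofia?

Before movement: Hiroshi did agree to threaten to admit who could apologize to Sofia.
'who' is the subject of the clause embedded under 'admit'. The gap is right after 'admit'.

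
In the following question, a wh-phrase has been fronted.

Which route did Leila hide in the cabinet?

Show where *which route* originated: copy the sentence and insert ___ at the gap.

Which route did Leila hide ___ in the cabinet?

In situ: Leila did hide which route in the cabinet.
'which route' functions as the direct object of 'hide'. The gap is right after 'hide'.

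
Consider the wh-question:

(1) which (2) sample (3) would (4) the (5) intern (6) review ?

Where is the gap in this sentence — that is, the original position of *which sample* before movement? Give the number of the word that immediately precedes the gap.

6

Before movement: The intern would review which sample.
'which sample' functions as the direct object of 'review'. It moves to the left edge, and the trace sits right after 'review':
Which sample would the intern review ___?
'review' is word 6.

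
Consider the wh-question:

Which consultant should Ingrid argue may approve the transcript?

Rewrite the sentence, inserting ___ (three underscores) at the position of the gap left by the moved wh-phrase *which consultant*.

Underlying clause: Ingrid should argue which consultant may approve the transcript.
The filler 'which consultant' is interpreted as the subject of the clause embedded under 'argue'. The gap is right after 'argue'.

Which consultant should Ingrid argue ___ may approve the transcript?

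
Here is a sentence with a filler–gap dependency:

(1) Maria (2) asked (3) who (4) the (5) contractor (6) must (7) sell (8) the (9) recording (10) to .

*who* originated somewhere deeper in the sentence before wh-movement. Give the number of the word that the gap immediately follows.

10

In situ: The contractor must sell the recording to who.
'who' is the object of the preposition 'to' (recipient of 'sell'). Wh-movement fronts it, leaving a gap right after 'to':
Maria asked who the contractor must sell the recording to ___.
'to' is word 10.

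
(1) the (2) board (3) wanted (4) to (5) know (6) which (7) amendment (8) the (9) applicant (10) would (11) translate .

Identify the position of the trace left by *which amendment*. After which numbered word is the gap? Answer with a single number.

Underlying clause: The applicant would translate which amendment.
'which amendment' functions as the direct object of 'translate'. Fronting leaves a gap immediately after 'translate':
The board wanted to know which amendment the applicant would translate ___.
'translate' is word 11.

11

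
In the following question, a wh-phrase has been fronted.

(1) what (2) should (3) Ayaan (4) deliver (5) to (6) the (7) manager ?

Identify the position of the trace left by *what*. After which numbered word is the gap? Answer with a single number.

4

In situ: Ayaan should deliver what to the manager.
The filler 'what' is interpreted as the direct object of 'deliver'. Wh-movement fronts it, leaving a gap right after 'deliver':
What should Ayaan deliver ___ to the manager?
'deliver' is word 4.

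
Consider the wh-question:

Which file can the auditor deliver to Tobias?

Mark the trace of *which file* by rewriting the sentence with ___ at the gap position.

Which file can the auditor deliver ___ to Tobias?

Pre-movement form: The auditor can deliver which file to Tobias.
'which file' is the direct object of 'deliver'. The gap is right after 'deliver'.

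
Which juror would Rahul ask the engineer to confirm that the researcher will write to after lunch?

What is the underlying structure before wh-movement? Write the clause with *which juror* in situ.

'which juror' functions as the object of the preposition 'to'. Fronting leaves a gap immediately after 'to':
Which juror would Rahul ask the engineer to confirm that the researcher will write to ___ after lunch?

Rahul would ask the engineer to confirm that the researcher will write to which juror after lunch.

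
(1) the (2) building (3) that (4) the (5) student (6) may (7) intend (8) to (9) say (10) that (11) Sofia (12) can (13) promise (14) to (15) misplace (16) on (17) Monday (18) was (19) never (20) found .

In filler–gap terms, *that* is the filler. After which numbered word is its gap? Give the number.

'that' is the direct object of 'misplace'. Wh-movement fronts it, leaving a gap right after 'misplace':
The building that the student may intend to say that Sofia can promise to misplace ___ on Monday was never found.
'misplace' is word 15.

15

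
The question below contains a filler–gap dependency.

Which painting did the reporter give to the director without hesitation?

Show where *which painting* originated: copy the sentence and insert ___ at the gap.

Underlying clause: The reporter did give which painting to the director without hesitation.
'which painting' functions as the direct object of 'give'. The gap is right after 'give'.

Which painting did the reporter give ___ to the director without hesitation?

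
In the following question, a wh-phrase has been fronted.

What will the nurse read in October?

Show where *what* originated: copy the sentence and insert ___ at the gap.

In situ: The nurse will read what in October.
'what' functions as the direct object of 'read'. The gap is right after 'read'.

What will the nurse read ___ in October?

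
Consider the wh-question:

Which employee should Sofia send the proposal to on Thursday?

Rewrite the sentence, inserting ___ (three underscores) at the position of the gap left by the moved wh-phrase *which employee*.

Which employee should Sofia send the proposal to ___ on Thursday?

Underlying clause: Sofia should send the proposal to which employee on Thursday.
The filler 'which employee' is interpreted as the object of the preposition 'to' (recipient of 'send'). The gap is right after 'to'.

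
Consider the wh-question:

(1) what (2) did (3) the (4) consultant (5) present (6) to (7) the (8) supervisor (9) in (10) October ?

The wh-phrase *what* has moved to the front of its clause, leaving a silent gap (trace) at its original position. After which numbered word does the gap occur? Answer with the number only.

In situ: The consultant did present what to the supervisor in October.
The filler 'what' is interpreted as the direct object of 'present'. Wh-movement fronts it, leaving a gap right after 'present':
What did the consultant present ___ to the supervisor in October?
'present' is word 5.

5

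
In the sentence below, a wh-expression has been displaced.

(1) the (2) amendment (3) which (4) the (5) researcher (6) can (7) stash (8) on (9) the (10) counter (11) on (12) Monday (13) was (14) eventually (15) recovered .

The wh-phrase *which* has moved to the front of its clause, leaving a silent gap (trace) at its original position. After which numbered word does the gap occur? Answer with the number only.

The filler 'which' is interpreted as the direct object of 'stash'. Fronting leaves a gap immediately after 'stash':
The amendment which the researcher can stash ___ on the counter on Monday was eventually recovered.
'stash' is word 7.

7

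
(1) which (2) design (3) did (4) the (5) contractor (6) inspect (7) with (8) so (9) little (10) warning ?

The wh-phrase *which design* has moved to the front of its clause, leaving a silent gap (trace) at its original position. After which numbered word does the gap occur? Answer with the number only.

6

Underlying clause: The contractor did inspect which design with so little warning.
'which design' is the direct object of 'inspect'. Wh-movement fronts it, leaving a gap right after 'inspect':
Which design did the contractor inspect ___ with so little warning?
'inspect' is word 6.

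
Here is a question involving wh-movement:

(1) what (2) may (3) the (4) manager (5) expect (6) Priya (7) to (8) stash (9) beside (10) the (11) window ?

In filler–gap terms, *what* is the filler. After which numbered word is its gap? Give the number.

Pre-movement form: The manager may expect Priya to stash what beside the window.
'what' functions as the direct object of 'stash'. Wh-movement fronts it, leaving a gap right after 'stash':
What may the manager expect Priya to stash ___ beside the window?
'stash' is word 8.

8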